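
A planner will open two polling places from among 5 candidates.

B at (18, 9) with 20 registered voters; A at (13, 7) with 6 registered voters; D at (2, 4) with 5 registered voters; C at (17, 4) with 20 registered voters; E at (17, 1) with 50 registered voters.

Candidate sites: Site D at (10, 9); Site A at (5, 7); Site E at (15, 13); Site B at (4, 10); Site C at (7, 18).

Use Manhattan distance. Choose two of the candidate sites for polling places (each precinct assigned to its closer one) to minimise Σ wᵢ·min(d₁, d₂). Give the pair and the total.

{Site A, Site E}, total 1138

Evaluate every pair (each demand assigned to the nearer of the two):
  {Site A, Site E}: total = 1138
  {Site E, Site B}: total = 1148
  {Site D, Site E}: total = 1155
  {Site E, Site C}: total = 1203
  {Site D, Site A}: total = 1210
  {Site D, Site B}: total = 1220
  {Site D, Site C}: total = 1245
  {Site A, Site B}: total = 1578
  {Site A, Site C}: total = 1578
  {Site B, Site C}: total = 1892
Best pair: {Site A, Site E} with total 1138.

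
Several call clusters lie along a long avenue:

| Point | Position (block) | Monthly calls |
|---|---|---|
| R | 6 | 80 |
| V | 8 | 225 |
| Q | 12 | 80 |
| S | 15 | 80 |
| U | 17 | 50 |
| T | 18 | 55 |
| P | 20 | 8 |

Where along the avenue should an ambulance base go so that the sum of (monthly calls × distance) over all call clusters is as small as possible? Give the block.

x = 8

For a sum of weighted absolute distances on a line, the optimum is the weighted median (not the mean). Total weight W = 578; half-weight = 289.
Sort by position and accumulate weight:
  block 6 (R, w=80) → cum 80
  block 8 (V, w=225) → cum 305  ≥ 289 → median here
  block 12 (Q, w=80) → cum 385
  block 15 (S, w=80) → cum 465
  block 17 (U, w=50) → cum 515
  block 18 (T, w=55) → cum 570
  block 20 (P, w=8) → cum 578
Optimal location: block 8.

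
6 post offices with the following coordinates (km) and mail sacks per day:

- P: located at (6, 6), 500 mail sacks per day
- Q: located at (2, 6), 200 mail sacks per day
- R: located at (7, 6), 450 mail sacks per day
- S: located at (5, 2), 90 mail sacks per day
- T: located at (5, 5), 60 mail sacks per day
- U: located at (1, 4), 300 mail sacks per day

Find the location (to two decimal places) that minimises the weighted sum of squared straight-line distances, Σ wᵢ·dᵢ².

(4.75, 5.36)

The minimiser of Σwᵢ‖p−pᵢ‖² is the weighted centroid p* = (Σwᵢpᵢ)/(Σwᵢ).
Σwᵢ = 1600.
Σwᵢxᵢ = 500·6 + 200·2 + 450·7 + 90·5 + 60·5 + 300·1 = 7600.
Σwᵢyᵢ = 500·6 + 200·6 + 450·6 + 90·2 + 60·5 + 300·4 = 8580.
x* = 7600/1600 = 4.75, y* = 8580/1600 = 5.36.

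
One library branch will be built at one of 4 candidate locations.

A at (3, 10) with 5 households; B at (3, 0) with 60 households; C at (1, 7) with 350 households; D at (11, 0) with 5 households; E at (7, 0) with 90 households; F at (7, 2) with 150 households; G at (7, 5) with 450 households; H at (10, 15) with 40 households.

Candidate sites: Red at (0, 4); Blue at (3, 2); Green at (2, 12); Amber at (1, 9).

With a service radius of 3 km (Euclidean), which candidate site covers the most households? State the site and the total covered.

Coverage radius r = 3 km; a point is covered iff (Δx)²+(Δy)² ≤ 3² = 9.
  Red (0, 4): covers {none} → 0
  Blue (3, 2): covers {B} → 60
  Green (2, 12): covers {A} → 5
  Amber (1, 9): covers {A, C} → 355
Maximum coverage at Amber: 355 households.

Amber, covering 355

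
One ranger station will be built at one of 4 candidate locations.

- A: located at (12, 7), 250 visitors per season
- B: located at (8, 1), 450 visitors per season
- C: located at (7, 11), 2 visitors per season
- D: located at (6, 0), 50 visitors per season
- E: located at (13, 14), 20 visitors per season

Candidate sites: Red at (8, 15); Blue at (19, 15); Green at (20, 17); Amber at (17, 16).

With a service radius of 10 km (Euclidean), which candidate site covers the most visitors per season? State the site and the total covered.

Red, covering 272

Coverage radius r = 10 km; a point is covered iff (Δx)²+(Δy)² ≤ 10² = 100.
  Red (8, 15): covers {A, C, E} → 272
  Blue (19, 15): covers {E} → 20
  Green (20, 17): covers {E} → 20
  Amber (17, 16): covers {E} → 20
Maximum coverage at Red: 272 visitors per season.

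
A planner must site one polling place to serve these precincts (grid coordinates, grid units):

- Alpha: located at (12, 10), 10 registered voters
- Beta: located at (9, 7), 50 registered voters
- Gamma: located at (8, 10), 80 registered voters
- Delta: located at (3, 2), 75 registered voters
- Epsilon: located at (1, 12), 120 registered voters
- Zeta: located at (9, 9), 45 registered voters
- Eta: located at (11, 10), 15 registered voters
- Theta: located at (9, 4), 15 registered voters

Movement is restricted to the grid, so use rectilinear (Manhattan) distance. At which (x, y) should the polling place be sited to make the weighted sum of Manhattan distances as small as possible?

Manhattan distance separates: Σwᵢ(|x−xᵢ|+|y−yᵢ|) = Σwᵢ|x−xᵢ| + Σwᵢ|y−yᵢ|, so x and y are optimised independently as 1-D weighted medians.
Total weight W = 410; half = 205.
x-coordinate, sorted with cumulative weight:
  x=1 (Epsilon, w=120) cum 120
  x=3 (Delta, w=75) cum 195
  x=8 (Gamma, w=80) cum 275  ← median
  x=9 (Beta, w=50) cum 325
  x=9 (Zeta, w=45) cum 370
  x=9 (Theta, w=15) cum 385
  x=11 (Eta, w=15) cum 400
  x=12 (Alpha, w=10) cum 410
⇒ x* = 8
y-coordinate, sorted with cumulative weight:
  y=2 (Delta, w=75) cum 75
  y=4 (Theta, w=15) cum 90
  y=7 (Beta, w=50) cum 140
  y=9 (Zeta, w=45) cum 185
  y=10 (Alpha, w=10) cum 195
  y=10 (Gamma, w=80) cum 275  ← median
  y=10 (Eta, w=15) cum 290
  y=12 (Epsilon, w=120) cum 410
⇒ y* = 10

(8, 10)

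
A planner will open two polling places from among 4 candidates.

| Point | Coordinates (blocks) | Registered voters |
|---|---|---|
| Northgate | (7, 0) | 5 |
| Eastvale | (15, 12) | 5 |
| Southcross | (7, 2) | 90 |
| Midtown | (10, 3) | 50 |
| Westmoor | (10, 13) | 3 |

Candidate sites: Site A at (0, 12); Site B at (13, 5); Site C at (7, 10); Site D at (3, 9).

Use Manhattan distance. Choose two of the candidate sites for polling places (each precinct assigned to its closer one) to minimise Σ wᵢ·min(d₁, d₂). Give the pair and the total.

Evaluate every pair (each demand assigned to the nearer of the two):
  {Site B, Site C}: total = 1083
  {Site A, Site B}: total = 1193
  {Site B, Site D}: total = 1193
  {Site A, Site C}: total = 1338
  {Site C, Site D}: total = 1338
  {Site A, Site D}: total = 1813
Best pair: {Site B, Site C} with total 1083.

{Site B, Site C}, total 1083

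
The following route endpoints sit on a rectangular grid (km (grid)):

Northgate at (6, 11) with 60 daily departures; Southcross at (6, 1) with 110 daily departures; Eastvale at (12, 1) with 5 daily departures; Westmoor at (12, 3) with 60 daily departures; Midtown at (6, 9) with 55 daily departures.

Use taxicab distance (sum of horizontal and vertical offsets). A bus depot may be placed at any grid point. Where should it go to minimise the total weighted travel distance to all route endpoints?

Manhattan distance separates: Σwᵢ(|x−xᵢ|+|y−yᵢ|) = Σwᵢ|x−xᵢ| + Σwᵢ|y−yᵢ|, so x and y are optimised independently as 1-D weighted medians.
Total weight W = 290; half = 145.
x-coordinate, sorted with cumulative weight:
  x=6 (Northgate, w=60) cum 60
  x=6 (Southcross, w=110) cum 170  ← median
  x=6 (Midtown, w=55) cum 225
  x=12 (Eastvale, w=5) cum 230
  x=12 (Westmoor, w=60) cum 290
⇒ x* = 6
y-coordinate, sorted with cumulative weight:
  y=1 (Southcross, w=110) cum 110
  y=1 (Eastvale, w=5) cum 115
  y=3 (Westmoor, w=60) cum 175  ← median
  y=9 (Midtown, w=55) cum 230
  y=11 (Northgate, w=60) cum 290
⇒ y* = 3

(6, 3)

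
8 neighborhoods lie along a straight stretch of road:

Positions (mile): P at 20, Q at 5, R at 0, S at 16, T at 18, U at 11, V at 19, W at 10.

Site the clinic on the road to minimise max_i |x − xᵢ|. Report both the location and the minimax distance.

The 1-center on a line is the midpoint of the two extreme points: leftmost at 0, rightmost at 20.
Optimal location = (0 + 20)/2 = 10; maximum distance = (20 − 0)/2 = 10.

location 10, max distance 10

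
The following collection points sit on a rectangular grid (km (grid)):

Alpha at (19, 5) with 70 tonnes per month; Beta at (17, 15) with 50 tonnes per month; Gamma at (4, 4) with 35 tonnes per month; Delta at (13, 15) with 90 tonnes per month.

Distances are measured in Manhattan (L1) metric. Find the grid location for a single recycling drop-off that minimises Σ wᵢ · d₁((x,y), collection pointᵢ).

(13, 15)

Manhattan distance separates: Σwᵢ(|x−xᵢ|+|y−yᵢ|) = Σwᵢ|x−xᵢ| + Σwᵢ|y−yᵢ|, so x and y are optimised independently as 1-D weighted medians.
Total weight W = 245; half = 122.5.
x-coordinate, sorted with cumulative weight:
  x=4 (Gamma, w=35) cum 35
  x=13 (Delta, w=90) cum 125  ← median
  x=17 (Beta, w=50) cum 175
  x=19 (Alpha, w=70) cum 245
⇒ x* = 13
y-coordinate, sorted with cumulative weight:
  y=4 (Gamma, w=35) cum 35
  y=5 (Alpha, w=70) cum 105
  y=15 (Beta, w=50) cum 155  ← median
  y=15 (Delta, w=90) cum 245
⇒ y* = 15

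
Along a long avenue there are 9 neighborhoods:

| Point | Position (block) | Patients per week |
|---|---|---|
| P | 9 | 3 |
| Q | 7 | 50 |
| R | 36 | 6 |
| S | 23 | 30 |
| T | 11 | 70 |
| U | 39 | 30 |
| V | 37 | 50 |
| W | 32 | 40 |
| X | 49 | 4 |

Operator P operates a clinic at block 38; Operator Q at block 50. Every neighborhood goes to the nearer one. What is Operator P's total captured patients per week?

279

The indifferent point is the midpoint (38+50)/2 = 44; neighborhoods left of it (closer to Operator P at 38) go to Operator P, those right go to Operator Q.
  Q at 7 (w=50) → Operator P
  P at 9 (w=3) → Operator P
  T at 11 (w=70) → Operator P
  S at 23 (w=30) → Operator P
  W at 32 (w=40) → Operator P
  R at 36 (w=6) → Operator P
  V at 37 (w=50) → Operator P
  U at 39 (w=30) → Operator P
  X at 49 (w=4) → Operator Q
Operator P captures 279; Operator Q captures 4.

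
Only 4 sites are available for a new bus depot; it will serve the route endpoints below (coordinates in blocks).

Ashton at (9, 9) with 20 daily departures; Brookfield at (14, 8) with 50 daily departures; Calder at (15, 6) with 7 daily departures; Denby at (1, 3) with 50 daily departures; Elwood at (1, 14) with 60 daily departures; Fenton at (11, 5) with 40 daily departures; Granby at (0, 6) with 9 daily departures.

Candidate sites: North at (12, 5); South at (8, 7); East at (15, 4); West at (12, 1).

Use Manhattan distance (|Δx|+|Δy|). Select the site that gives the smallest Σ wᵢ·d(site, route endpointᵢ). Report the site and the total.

Total weighted distance at each candidate:
  North (12, 5): total = 2425
  South (8, 7): total = 2137
  East (15, 4): total = 3027
  West (12, 1): total = 3169
Minimum is at South with total 2137 blocks.

South, total 2137 blocks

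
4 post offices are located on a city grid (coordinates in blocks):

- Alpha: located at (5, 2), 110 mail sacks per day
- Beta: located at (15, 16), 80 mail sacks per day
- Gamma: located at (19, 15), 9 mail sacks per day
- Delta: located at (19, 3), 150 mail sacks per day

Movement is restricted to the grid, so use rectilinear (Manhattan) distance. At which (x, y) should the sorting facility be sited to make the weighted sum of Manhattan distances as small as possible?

(15, 3)

Manhattan distance separates: Σwᵢ(|x−xᵢ|+|y−yᵢ|) = Σwᵢ|x−xᵢ| + Σwᵢ|y−yᵢ|, so x and y are optimised independently as 1-D weighted medians.
Total weight W = 349; half = 174.5.
x-coordinate, sorted with cumulative weight:
  x=5 (Alpha, w=110) cum 110
  x=15 (Beta, w=80) cum 190  ← median
  x=19 (Gamma, w=9) cum 199
  x=19 (Delta, w=150) cum 349
⇒ x* = 15
y-coordinate, sorted with cumulative weight:
  y=2 (Alpha, w=110) cum 110
  y=3 (Delta, w=150) cum 260  ← median
  y=15 (Gamma, w=9) cum 269
  y=16 (Beta, w=80) cum 349
⇒ y* = 3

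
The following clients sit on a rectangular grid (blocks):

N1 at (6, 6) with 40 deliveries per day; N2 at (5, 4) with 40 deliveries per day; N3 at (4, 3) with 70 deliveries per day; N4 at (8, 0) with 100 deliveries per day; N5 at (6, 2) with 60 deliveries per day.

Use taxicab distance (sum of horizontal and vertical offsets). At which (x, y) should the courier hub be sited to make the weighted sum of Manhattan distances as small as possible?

(6, 2)

Manhattan distance separates: Σwᵢ(|x−xᵢ|+|y−yᵢ|) = Σwᵢ|x−xᵢ| + Σwᵢ|y−yᵢ|, so x and y are optimised independently as 1-D weighted medians.
Total weight W = 310; half = 155.
x-coordinate, sorted with cumulative weight:
  x=4 (N3, w=70) cum 70
  x=5 (N2, w=40) cum 110
  x=6 (N1, w=40) cum 150
  x=6 (N5, w=60) cum 210  ← median
  x=8 (N4, w=100) cum 310
⇒ x* = 6
y-coordinate, sorted with cumulative weight:
  y=0 (N4, w=100) cum 100
  y=2 (N5, w=60) cum 160  ← median
  y=3 (N3, w=70) cum 230
  y=4 (N2, w=40) cum 270
  y=6 (N1, w=40) cum 310
⇒ y* = 2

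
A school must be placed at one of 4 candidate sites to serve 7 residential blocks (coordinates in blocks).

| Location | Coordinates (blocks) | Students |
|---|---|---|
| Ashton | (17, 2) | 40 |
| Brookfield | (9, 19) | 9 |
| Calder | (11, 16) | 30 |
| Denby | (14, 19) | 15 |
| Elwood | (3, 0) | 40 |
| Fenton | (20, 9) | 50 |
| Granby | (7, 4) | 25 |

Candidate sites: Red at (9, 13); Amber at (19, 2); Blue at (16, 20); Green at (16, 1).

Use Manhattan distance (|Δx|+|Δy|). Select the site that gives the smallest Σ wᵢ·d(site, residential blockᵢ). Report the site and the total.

Total weighted distance at each candidate:
  Red (9, 13): total = 2914
  Amber (19, 2): total = 2783
  Blue (16, 20): total = 3842
  Green (16, 1): total = 2665
Minimum is at Green with total 2665 blocks.

Green, total 2665 blocks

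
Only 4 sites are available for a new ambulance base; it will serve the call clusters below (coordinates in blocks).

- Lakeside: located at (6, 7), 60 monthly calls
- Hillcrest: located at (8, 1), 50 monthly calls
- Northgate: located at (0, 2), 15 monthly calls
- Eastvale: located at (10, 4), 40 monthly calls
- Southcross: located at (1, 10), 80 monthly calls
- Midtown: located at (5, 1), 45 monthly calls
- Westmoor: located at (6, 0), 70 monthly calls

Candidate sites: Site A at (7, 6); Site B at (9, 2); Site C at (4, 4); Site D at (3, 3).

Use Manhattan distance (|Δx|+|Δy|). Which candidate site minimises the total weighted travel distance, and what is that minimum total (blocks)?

Total weighted distance at each candidate:
  Site A (7, 6): total = 2390
  Site B (9, 2): total = 2690
  Site C (4, 4): total = 2300
  Site D (3, 3): total = 2470
Minimum is at Site C with total 2300 blocks.

Site C, total 2300 blocks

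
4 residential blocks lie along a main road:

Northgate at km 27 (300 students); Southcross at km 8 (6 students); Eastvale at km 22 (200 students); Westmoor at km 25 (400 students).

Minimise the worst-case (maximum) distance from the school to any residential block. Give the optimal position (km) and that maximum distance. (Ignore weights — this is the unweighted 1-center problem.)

The 1-center on a line is the midpoint of the two extreme points: leftmost at 8, rightmost at 27.
Optimal location = (8 + 27)/2 = 17.5; maximum distance = (27 − 8)/2 = 9.5.

location 17.5, max distance 9.5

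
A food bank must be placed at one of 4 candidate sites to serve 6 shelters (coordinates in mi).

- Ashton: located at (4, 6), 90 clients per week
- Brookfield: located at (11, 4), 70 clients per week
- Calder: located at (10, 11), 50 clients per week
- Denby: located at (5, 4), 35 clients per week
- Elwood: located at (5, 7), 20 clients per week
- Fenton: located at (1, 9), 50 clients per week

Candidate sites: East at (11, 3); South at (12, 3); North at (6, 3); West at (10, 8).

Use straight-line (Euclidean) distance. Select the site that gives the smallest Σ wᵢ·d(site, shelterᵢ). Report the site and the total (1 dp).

Total weighted distance at each candidate:
  East (11, 3): total = 2098.7
  South (12, 3): total = 2315.5
  North (6, 3): total = 1651.1
  West (10, 8): total = 1786.7
Minimum is at North with total 1651.1 mi.

North, total 1651.1 mi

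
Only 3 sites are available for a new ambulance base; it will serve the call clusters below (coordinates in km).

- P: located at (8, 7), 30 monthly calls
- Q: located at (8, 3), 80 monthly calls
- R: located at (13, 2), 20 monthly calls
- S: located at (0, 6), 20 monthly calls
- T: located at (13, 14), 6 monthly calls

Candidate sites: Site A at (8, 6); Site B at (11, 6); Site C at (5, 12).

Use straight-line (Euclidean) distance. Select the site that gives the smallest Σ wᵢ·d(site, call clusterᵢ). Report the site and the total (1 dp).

Total weighted distance at each candidate:
  Site A (8, 6): total = 614.7
  Site B (11, 6): total = 793.2
  Site C (5, 12): total = 1395.7
Minimum is at Site A with total 614.7 km.

Site A, total 614.7 km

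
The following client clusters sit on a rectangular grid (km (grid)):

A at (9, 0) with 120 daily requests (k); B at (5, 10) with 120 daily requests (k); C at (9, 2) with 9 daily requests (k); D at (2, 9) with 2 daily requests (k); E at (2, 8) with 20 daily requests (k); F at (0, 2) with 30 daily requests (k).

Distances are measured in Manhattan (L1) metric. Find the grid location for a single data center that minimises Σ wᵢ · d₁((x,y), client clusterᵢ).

Manhattan distance separates: Σwᵢ(|x−xᵢ|+|y−yᵢ|) = Σwᵢ|x−xᵢ| + Σwᵢ|y−yᵢ|, so x and y are optimised independently as 1-D weighted medians.
Total weight W = 301; half = 150.5.
x-coordinate, sorted with cumulative weight:
  x=0 (F, w=30) cum 30
  x=2 (D, w=2) cum 32
  x=2 (E, w=20) cum 52
  x=5 (B, w=120) cum 172  ← median
  x=9 (A, w=120) cum 292
  x=9 (C, w=9) cum 301
⇒ x* = 5
y-coordinate, sorted with cumulative weight:
  y=0 (A, w=120) cum 120
  y=2 (C, w=9) cum 129
  y=2 (F, w=30) cum 159  ← median
  y=8 (E, w=20) cum 179
  y=9 (D, w=2) cum 181
  y=10 (B, w=120) cum 301
⇒ y* = 2

(5, 2)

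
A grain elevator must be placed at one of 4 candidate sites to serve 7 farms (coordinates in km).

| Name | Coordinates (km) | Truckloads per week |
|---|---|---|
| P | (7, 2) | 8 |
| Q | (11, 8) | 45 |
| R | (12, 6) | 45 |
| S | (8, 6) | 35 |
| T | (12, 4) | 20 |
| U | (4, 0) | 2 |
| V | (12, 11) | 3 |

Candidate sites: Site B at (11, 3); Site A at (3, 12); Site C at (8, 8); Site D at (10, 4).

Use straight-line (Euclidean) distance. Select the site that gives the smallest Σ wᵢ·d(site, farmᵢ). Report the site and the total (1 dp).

Site D, total 516.9 km

Total weighted distance at each candidate:
  Site B (11, 3): total = 616.5
  Site A (3, 12): total = 1540.8
  Site C (8, 8): total = 600.9
  Site D (10, 4): total = 516.9
Minimum is at Site D with total 516.9 km.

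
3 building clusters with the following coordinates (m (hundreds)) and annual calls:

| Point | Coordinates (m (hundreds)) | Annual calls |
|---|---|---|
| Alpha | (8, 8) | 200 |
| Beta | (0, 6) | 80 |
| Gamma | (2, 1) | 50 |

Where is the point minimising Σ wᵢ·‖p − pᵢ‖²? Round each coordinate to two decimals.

The minimiser of Σwᵢ‖p−pᵢ‖² is the weighted centroid p* = (Σwᵢpᵢ)/(Σwᵢ).
Σwᵢ = 330.
Σwᵢxᵢ = 200·8 + 80·0 + 50·2 = 1700.
Σwᵢyᵢ = 200·8 + 80·6 + 50·1 = 2130.
x* = 1700/330 = 5.15, y* = 2130/330 = 6.45.

(5.15, 6.45)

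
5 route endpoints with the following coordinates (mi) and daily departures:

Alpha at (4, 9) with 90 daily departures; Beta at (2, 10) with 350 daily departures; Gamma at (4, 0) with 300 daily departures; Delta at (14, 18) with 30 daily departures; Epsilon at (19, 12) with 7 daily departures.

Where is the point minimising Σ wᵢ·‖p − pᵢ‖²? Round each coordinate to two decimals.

The minimiser of Σwᵢ‖p−pᵢ‖² is the weighted centroid p* = (Σwᵢpᵢ)/(Σwᵢ).
Σwᵢ = 777.
Σwᵢxᵢ = 90·4 + 350·2 + 300·4 + 30·14 + 7·19 = 2813.
Σwᵢyᵢ = 90·9 + 350·10 + 300·0 + 30·18 + 7·12 = 4934.
x* = 2813/777 = 3.62, y* = 4934/777 = 6.35.

(3.62, 6.35)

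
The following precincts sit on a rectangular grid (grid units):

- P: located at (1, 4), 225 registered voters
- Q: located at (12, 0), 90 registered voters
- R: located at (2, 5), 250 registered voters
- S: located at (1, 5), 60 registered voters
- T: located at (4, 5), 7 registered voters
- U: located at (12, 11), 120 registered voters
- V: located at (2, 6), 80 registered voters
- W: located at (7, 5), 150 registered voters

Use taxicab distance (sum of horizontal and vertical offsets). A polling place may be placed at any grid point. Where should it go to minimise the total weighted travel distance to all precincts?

(2, 5)

Manhattan distance separates: Σwᵢ(|x−xᵢ|+|y−yᵢ|) = Σwᵢ|x−xᵢ| + Σwᵢ|y−yᵢ|, so x and y are optimised independently as 1-D weighted medians.
Total weight W = 982; half = 491.
x-coordinate, sorted with cumulative weight:
  x=1 (P, w=225) cum 225
  x=1 (S, w=60) cum 285
  x=2 (R, w=250) cum 535  ← median
  x=2 (V, w=80) cum 615
  x=4 (T, w=7) cum 622
  x=7 (W, w=150) cum 772
  x=12 (Q, w=90) cum 862
  x=12 (U, w=120) cum 982
⇒ x* = 2
y-coordinate, sorted with cumulative weight:
  y=0 (Q, w=90) cum 90
  y=4 (P, w=225) cum 315
  y=5 (R, w=250) cum 565  ← median
  y=5 (S, w=60) cum 625
  y=5 (T, w=7) cum 632
  y=5 (W, w=150) cum 782
  y=6 (V, w=80) cum 862
  y=11 (U, w=120) cum 982
⇒ y* = 5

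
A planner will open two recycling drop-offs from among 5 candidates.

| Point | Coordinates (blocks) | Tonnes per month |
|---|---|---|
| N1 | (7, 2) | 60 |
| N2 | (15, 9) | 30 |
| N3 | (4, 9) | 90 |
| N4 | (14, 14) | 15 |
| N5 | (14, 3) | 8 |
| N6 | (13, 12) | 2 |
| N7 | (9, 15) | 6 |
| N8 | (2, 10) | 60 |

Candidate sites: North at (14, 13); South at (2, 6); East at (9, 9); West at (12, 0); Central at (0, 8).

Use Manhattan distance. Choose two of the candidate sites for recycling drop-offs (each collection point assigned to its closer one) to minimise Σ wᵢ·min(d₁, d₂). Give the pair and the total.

{North, South}, total 1521

Evaluate every pair (each demand assigned to the nearer of the two):
  {North, South}: total = 1521
  {South, East}: total = 1698
  {East, Central}: total = 1698
  {North, East}: total = 1755
  {North, Central}: total = 1761
  {East, West}: total = 1770
  {South, West}: total = 1872
  {West, Central}: total = 1872
  {South, Central}: total = 2260
  {North, West}: total = 2831
Best pair: {North, South} with total 1521.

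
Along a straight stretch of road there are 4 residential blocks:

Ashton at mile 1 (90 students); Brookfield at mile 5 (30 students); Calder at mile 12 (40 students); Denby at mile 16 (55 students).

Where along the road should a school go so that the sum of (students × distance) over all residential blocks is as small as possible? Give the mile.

For a sum of weighted absolute distances on a line, the optimum is the weighted median (not the mean). Total weight W = 215; half-weight = 107.5.
Sort by position and accumulate weight:
  mile 1 (Ashton, w=90) → cum 90
  mile 5 (Brookfield, w=30) → cum 120  ≥ 107.5 → median here
  mile 12 (Calder, w=40) → cum 160
  mile 16 (Denby, w=55) → cum 215
Optimal location: mile 5.

x = 5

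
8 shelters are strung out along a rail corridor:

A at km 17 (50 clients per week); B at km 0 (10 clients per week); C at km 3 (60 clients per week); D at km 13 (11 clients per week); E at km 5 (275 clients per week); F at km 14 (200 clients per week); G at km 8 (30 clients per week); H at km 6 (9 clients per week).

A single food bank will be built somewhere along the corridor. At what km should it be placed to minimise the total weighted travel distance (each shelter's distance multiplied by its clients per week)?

x = 5

For a sum of weighted absolute distances on a line, the optimum is the weighted median (not the mean). Total weight W = 645; half-weight = 322.5.
Sort by position and accumulate weight:
  km 0 (B, w=10) → cum 10
  km 3 (C, w=60) → cum 70
  km 5 (E, w=275) → cum 345  ≥ 322.5 → median here
  km 6 (H, w=9) → cum 354
  km 8 (G, w=30) → cum 384
  km 13 (D, w=11) → cum 395
  km 14 (F, w=200) → cum 595
  km 17 (A, w=50) → cum 645
Optimal location: km 5.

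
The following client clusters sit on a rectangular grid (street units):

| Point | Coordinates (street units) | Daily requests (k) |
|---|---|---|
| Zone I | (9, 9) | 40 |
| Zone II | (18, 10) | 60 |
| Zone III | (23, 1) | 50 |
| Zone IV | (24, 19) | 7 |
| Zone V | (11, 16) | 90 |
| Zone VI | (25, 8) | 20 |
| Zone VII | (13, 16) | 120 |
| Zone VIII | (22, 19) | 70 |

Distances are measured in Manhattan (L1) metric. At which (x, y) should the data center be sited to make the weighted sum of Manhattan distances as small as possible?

Manhattan distance separates: Σwᵢ(|x−xᵢ|+|y−yᵢ|) = Σwᵢ|x−xᵢ| + Σwᵢ|y−yᵢ|, so x and y are optimised independently as 1-D weighted medians.
Total weight W = 457; half = 228.5.
x-coordinate, sorted with cumulative weight:
  x=9 (Zone I, w=40) cum 40
  x=11 (Zone V, w=90) cum 130
  x=13 (Zone VII, w=120) cum 250  ← median
  x=18 (Zone II, w=60) cum 310
  x=22 (Zone VIII, w=70) cum 380
  x=23 (Zone III, w=50) cum 430
  x=24 (Zone IV, w=7) cum 437
  x=25 (Zone VI, w=20) cum 457
⇒ x* = 13
y-coordinate, sorted with cumulative weight:
  y=1 (Zone III, w=50) cum 50
  y=8 (Zone VI, w=20) cum 70
  y=9 (Zone I, w=40) cum 110
  y=10 (Zone II, w=60) cum 170
  y=16 (Zone V, w=90) cum 260  ← median
  y=16 (Zone VII, w=120) cum 380
  y=19 (Zone IV, w=7) cum 387
  y=19 (Zone VIII, w=70) cum 457
⇒ y* = 16

(13, 16)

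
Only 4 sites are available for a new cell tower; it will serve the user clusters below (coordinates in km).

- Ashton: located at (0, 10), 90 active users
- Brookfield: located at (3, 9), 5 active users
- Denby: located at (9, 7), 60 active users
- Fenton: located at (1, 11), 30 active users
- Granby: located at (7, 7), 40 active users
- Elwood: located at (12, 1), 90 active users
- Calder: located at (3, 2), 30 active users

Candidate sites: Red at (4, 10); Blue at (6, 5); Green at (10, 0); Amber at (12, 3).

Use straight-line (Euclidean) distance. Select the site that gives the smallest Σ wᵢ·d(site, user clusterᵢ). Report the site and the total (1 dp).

Blue, total 2044.3 km

Total weighted distance at each candidate:
  Red (4, 10): total = 2307.1
  Blue (6, 5): total = 2044.3
  Green (10, 0): total = 2904.7
  Amber (12, 3): total = 2720.2
Minimum is at Blue with total 2044.3 km.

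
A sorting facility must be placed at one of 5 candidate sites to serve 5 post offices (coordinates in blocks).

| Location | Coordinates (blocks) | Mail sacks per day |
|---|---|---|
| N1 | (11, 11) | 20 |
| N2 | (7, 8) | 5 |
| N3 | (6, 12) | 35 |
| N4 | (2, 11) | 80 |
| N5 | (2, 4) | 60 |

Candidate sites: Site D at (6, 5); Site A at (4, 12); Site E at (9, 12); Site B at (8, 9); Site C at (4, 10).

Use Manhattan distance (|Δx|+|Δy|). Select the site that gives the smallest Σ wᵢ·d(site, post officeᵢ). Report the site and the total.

Total weighted distance at each candidate:
  Site D (6, 5): total = 1585
  Site A (4, 12): total = 1105
  Site E (9, 12): total = 1735
  Site B (8, 9): total = 1585
  Site C (4, 10): total = 1045
Minimum is at Site C with total 1045 blocks.

Site C, total 1045 blocks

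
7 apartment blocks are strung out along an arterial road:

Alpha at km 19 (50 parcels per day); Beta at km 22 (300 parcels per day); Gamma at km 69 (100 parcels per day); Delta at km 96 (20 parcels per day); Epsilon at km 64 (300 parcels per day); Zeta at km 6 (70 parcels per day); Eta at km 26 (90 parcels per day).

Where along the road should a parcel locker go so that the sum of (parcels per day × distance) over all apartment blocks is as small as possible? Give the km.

For a sum of weighted absolute distances on a line, the optimum is the weighted median (not the mean). Total weight W = 930; half-weight = 465.
Sort by position and accumulate weight:
  km 6 (Zeta, w=70) → cum 70
  km 19 (Alpha, w=50) → cum 120
  km 22 (Beta, w=300) → cum 420
  km 26 (Eta, w=90) → cum 510  ≥ 465 → median here
  km 64 (Epsilon, w=300) → cum 810
  km 69 (Gamma, w=100) → cum 910
  km 96 (Delta, w=20) → cum 930
Optimal location: km 26.

x = 26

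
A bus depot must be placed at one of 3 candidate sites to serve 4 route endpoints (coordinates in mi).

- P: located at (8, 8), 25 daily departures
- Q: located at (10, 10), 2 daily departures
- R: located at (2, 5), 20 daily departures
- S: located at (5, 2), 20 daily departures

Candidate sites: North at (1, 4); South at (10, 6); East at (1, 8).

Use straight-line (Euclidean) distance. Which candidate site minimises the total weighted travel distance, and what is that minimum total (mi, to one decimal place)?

North, total 340.9 mi

Total weighted distance at each candidate:
  North (1, 4): total = 340.9
  South (10, 6): total = 368.0
  East (1, 8): total = 400.9
Minimum is at North with total 340.9 mi.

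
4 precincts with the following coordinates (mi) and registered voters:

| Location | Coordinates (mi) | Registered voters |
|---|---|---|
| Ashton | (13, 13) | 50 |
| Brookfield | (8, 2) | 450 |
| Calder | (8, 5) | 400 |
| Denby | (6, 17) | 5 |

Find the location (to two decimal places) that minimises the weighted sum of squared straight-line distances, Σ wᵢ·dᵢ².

The minimiser of Σwᵢ‖p−pᵢ‖² is the weighted centroid p* = (Σwᵢpᵢ)/(Σwᵢ).
Σwᵢ = 905.
Σwᵢxᵢ = 50·13 + 450·8 + 400·8 + 5·6 = 7480.
Σwᵢyᵢ = 50·13 + 450·2 + 400·5 + 5·17 = 3635.
x* = 7480/905 = 8.27, y* = 3635/905 = 4.02.

(8.27, 4.02)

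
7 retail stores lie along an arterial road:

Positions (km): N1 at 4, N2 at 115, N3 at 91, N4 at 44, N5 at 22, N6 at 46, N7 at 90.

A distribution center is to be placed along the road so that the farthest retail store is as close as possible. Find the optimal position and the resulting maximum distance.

location 59.5, max distance 55.5

The 1-center on a line is the midpoint of the two extreme points: leftmost at 4, rightmost at 115.
Optimal location = (4 + 115)/2 = 59.5; maximum distance = (115 − 4)/2 = 55.5.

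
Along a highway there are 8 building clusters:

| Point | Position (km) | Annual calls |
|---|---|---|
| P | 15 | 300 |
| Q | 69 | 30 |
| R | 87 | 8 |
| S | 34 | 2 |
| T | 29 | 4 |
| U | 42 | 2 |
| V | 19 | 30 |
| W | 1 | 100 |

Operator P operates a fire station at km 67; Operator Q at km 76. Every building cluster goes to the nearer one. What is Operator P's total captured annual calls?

The indifferent point is the midpoint (67+76)/2 = 71.5; building clusters left of it (closer to Operator P at 67) go to Operator P, those right go to Operator Q.
  W at 1 (w=100) → Operator P
  P at 15 (w=300) → Operator P
  V at 19 (w=30) → Operator P
  T at 29 (w=4) → Operator P
  S at 34 (w=2) → Operator P
  U at 42 (w=2) → Operator P
  Q at 69 (w=30) → Operator P
  R at 87 (w=8) → Operator Q
Operator P captures 468; Operator Q captures 8.

468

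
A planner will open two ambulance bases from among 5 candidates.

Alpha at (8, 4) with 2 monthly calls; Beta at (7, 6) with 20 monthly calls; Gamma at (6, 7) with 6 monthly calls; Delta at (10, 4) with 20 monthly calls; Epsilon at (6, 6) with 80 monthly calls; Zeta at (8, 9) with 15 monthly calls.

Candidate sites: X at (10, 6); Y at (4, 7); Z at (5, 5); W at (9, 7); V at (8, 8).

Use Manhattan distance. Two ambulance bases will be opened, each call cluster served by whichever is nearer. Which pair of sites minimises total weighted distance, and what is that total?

Evaluate every pair (each demand assigned to the nearer of the two):
  {X, Z}: total = 361
  {Z, W}: total = 371
  {Z, V}: total = 381
  {X, Y}: total = 435
  {Y, W}: total = 445
  {Y, Z}: total = 450
  {Y, V}: total = 455
  {X, V}: total = 461
  {X, W}: total = 491
  {W, V}: total = 501
Best pair: {X, Z} with total 361.

{X, Z}, total 361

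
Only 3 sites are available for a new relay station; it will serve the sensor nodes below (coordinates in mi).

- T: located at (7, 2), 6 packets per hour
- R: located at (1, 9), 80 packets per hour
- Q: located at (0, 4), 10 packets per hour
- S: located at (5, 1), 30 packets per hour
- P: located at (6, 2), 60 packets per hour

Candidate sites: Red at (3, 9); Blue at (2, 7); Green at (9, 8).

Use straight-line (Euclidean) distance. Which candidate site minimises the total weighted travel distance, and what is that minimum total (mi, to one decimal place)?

Total weighted distance at each candidate:
  Red (3, 9): total = 971.0
  Blue (2, 7): total = 842.8
  Green (9, 8): total = 1425.8
Minimum is at Blue with total 842.8 mi.

Blue, total 842.8 mi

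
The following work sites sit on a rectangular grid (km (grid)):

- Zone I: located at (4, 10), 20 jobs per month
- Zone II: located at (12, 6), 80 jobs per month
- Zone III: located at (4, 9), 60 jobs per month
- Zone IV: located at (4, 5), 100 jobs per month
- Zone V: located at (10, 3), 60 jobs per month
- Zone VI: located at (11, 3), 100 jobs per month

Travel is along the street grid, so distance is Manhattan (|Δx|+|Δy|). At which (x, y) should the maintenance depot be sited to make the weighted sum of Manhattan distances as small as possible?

Manhattan distance separates: Σwᵢ(|x−xᵢ|+|y−yᵢ|) = Σwᵢ|x−xᵢ| + Σwᵢ|y−yᵢ|, so x and y are optimised independently as 1-D weighted medians.
Total weight W = 420; half = 210.
x-coordinate, sorted with cumulative weight:
  x=4 (Zone I, w=20) cum 20
  x=4 (Zone III, w=60) cum 80
  x=4 (Zone IV, w=100) cum 180
  x=10 (Zone V, w=60) cum 240  ← median
  x=11 (Zone VI, w=100) cum 340
  x=12 (Zone II, w=80) cum 420
⇒ x* = 10
y-coordinate, sorted with cumulative weight:
  y=3 (Zone V, w=60) cum 60
  y=3 (Zone VI, w=100) cum 160
  y=5 (Zone IV, w=100) cum 260  ← median
  y=6 (Zone II, w=80) cum 340
  y=9 (Zone III, w=60) cum 400
  y=10 (Zone I, w=20) cum 420
⇒ y* = 5

(10, 5)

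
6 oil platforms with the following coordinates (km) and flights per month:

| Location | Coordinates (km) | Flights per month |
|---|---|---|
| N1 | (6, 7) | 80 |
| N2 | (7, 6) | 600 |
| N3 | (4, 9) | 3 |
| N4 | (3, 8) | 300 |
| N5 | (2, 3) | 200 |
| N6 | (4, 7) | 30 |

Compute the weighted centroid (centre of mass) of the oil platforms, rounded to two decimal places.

The minimiser of Σwᵢ‖p−pᵢ‖² is the weighted centroid p* = (Σwᵢpᵢ)/(Σwᵢ).
Σwᵢ = 1213.
Σwᵢxᵢ = 80·6 + 600·7 + 3·4 + 300·3 + 200·2 + 30·4 = 6112.
Σwᵢyᵢ = 80·7 + 600·6 + 3·9 + 300·8 + 200·3 + 30·7 = 7397.
x* = 6112/1213 = 5.04, y* = 7397/1213 = 6.10.

(5.04, 6.10)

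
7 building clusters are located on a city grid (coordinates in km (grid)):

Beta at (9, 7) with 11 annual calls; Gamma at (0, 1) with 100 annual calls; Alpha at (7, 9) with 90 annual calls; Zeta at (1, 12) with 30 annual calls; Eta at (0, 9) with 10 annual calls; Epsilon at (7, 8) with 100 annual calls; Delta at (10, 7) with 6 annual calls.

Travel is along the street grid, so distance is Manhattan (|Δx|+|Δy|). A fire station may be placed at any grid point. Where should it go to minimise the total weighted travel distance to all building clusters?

(7, 8)

Manhattan distance separates: Σwᵢ(|x−xᵢ|+|y−yᵢ|) = Σwᵢ|x−xᵢ| + Σwᵢ|y−yᵢ|, so x and y are optimised independently as 1-D weighted medians.
Total weight W = 347; half = 173.5.
x-coordinate, sorted with cumulative weight:
  x=0 (Gamma, w=100) cum 100
  x=0 (Eta, w=10) cum 110
  x=1 (Zeta, w=30) cum 140
  x=7 (Alpha, w=90) cum 230  ← median
  x=7 (Epsilon, w=100) cum 330
  x=9 (Beta, w=11) cum 341
  x=10 (Delta, w=6) cum 347
⇒ x* = 7
y-coordinate, sorted with cumulative weight:
  y=1 (Gamma, w=100) cum 100
  y=7 (Beta, w=11) cum 111
  y=7 (Delta, w=6) cum 117
  y=8 (Epsilon, w=100) cum 217  ← median
  y=9 (Alpha, w=90) cum 307
  y=9 (Eta, w=10) cum 317
  y=12 (Zeta, w=30) cum 347
⇒ y* = 8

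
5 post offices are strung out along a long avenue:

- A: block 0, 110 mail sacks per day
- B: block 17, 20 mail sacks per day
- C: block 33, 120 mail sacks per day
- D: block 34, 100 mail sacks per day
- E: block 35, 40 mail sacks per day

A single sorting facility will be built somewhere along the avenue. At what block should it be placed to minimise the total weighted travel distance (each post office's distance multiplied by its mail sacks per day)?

For a sum of weighted absolute distances on a line, the optimum is the weighted median (not the mean). Total weight W = 390; half-weight = 195.
Sort by position and accumulate weight:
  block 0 (A, w=110) → cum 110
  block 17 (B, w=20) → cum 130
  block 33 (C, w=120) → cum 250  ≥ 195 → median here
  block 34 (D, w=100) → cum 350
  block 35 (E, w=40) → cum 390
Optimal location: block 33.

x = 33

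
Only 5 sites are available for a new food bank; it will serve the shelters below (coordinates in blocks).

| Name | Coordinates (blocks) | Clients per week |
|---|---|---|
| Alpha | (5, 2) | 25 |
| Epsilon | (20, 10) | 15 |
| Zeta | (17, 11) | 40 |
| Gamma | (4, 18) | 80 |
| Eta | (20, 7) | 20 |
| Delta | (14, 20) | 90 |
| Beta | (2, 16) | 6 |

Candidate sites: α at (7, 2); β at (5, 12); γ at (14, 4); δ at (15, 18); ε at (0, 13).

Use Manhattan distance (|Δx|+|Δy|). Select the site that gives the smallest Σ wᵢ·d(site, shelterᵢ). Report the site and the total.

δ, total 2765 blocks

Total weighted distance at each candidate:
  α (7, 2): total = 5369
  β (5, 12): total = 3557
  γ (14, 4): total = 4539
  δ (15, 18): total = 2765
  ε (0, 13): total = 4665
Minimum is at δ with total 2765 blocks.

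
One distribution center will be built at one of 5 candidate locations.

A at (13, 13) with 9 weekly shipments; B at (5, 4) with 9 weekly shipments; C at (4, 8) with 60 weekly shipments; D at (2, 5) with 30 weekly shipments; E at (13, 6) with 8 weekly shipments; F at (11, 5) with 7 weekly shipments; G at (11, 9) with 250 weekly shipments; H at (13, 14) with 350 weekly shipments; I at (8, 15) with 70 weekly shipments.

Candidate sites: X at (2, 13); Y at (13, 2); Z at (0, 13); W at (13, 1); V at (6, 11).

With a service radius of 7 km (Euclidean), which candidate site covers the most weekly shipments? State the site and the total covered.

V, covering 380

Coverage radius r = 7 km; a point is covered iff (Δx)²+(Δy)² ≤ 7² = 49.
  X (2, 13): covers {C, I} → 130
  Y (13, 2): covers {E, F} → 15
  Z (0, 13): covers {C} → 60
  W (13, 1): covers {E, F} → 15
  V (6, 11): covers {C, G, I} → 380
Maximum coverage at V: 380 weekly shipments.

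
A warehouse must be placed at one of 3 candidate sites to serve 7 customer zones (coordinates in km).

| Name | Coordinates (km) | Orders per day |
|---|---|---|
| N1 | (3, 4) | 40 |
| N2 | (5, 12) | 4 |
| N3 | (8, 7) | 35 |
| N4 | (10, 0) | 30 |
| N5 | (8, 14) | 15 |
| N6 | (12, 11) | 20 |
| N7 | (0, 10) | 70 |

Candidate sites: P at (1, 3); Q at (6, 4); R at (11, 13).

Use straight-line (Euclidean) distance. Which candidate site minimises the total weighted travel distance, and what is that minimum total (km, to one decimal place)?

Q, total 1379.5 km

Total weighted distance at each candidate:
  P (1, 3): total = 1658.2
  Q (6, 4): total = 1379.5
  R (11, 13): total = 2022.2
Minimum is at Q with total 1379.5 km.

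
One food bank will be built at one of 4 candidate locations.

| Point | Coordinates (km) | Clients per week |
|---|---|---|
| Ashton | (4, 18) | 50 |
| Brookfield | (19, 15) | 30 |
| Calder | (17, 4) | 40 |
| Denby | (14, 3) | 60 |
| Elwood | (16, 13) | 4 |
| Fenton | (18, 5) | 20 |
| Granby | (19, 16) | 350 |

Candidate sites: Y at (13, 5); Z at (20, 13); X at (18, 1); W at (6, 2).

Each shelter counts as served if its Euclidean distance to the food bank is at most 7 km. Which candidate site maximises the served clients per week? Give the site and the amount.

Z, covering 384

Coverage radius r = 7 km; a point is covered iff (Δx)²+(Δy)² ≤ 7² = 49.
  Y (13, 5): covers {Calder, Denby, Fenton} → 120
  Z (20, 13): covers {Brookfield, Elwood, Granby} → 384
  X (18, 1): covers {Calder, Denby, Fenton} → 120
  W (6, 2): covers {none} → 0
Maximum coverage at Z: 384 clients per week.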